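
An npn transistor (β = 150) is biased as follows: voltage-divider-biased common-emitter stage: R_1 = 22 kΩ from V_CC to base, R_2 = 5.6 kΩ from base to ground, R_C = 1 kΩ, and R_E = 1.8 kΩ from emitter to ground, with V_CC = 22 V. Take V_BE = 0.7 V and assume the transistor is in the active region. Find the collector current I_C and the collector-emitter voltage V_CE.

I_C ≈ 2 mA, V_CE ≈ 16 V

Thevenize the base divider: V_Th = V_CC·R_2/(R_1+R_2) = 22×5.6/27.6 = 4.46 V, R_Th = R_1‖R_2 = 4.46 kΩ.
Base-emitter loop: V_Th = I_B·R_Th + V_BE + (β+1)I_B·R_E, so I_B = (4.46 − 0.7) / (4.46 + 151×1.8) = 0.0136 mA.
I_C = β·I_B = 150×0.0136 = 2.04 mA, and I_E = (β+1)I_B = 2.06 mA.
V_CE = V_CC − I_C·R_C − I_E·R_E = 22 − 2.04×1 − 2.06×1.8 = 16.3 V.
V_CE = 16.3 V > 0.2 V confirms active-region operation.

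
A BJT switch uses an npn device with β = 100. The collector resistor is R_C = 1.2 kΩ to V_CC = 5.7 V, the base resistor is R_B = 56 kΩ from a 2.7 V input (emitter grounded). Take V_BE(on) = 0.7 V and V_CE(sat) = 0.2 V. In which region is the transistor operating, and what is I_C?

active; I_C ≈ 3.6 mA

Assume active. Base-emitter loop: I_B = (V_BB − V_BE)/R_B = (2.7 − 0.7)/56 = 0.0357 mA.
I_C = β·I_B = 100×0.0357 = 3.57 mA.
V_CE = V_CC − I_C·R_C = 5.7 − 3.57×1.2 = 1.41 V > V_CE(sat), so the active-region assumption holds.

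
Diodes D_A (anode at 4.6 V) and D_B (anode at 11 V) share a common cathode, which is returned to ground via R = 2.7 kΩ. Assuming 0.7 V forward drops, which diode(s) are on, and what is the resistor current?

Assume both conduct. Then node N would need to be at both 4.6−0.7 = 3.9 V and 11−0.7 = 10.3 V, which is impossible.
Assume only D_B conducts: V_N = 11 − 0.7 = 10.3 V, so I_R = 10.3/2.7 = 3.81 mA.
Check D_A: its anode-to-cathode voltage is 4.6 − 10.3 = -5.7 V < 0.7 V, so it is off. The assumption is consistent.

Only D_B conducts; I_R ≈ 3.8 mA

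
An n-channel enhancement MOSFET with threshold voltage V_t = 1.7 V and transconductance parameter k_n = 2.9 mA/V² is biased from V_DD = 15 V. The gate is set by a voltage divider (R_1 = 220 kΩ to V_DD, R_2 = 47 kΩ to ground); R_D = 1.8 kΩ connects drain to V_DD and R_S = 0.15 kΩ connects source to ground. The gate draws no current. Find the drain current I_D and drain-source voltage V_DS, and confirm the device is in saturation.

V_G = V_DD·R_2/(R_1+R_2) = 15×47/267 = 2.64 V.
Assume saturation: I_D = (k_n/2)(V_GS − V_t)² with V_GS = V_G − I_D·R_S = 2.64 − 0.15·I_D.
Substituting gives 0.0326·I_D² − 1.41·I_D + 1.28 = 0, with roots I_D = 0.93 or 42.3 mA.
The root I_D = 42.3 mA gives V_GS = -3.7 V ≤ V_t, so take I_D = 0.93 mA.
Then V_GS = 2.5 V and V_DS = V_DD − I_D(R_D+R_S) = 15 − 0.93×1.95 = 13.2 V.
Saturation requires V_DS ≥ V_GS − V_t = 0.801 V; 13.2 ≥ 0.801 ✓.

I_D ≈ 0.93 mA, V_DS ≈ 13 V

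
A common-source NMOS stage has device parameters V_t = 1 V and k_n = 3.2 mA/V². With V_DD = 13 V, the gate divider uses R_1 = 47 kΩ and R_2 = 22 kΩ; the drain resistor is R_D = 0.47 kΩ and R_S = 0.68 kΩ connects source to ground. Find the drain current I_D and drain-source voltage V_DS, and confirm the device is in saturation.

V_G = V_DD·R_2/(R_1+R_2) = 13×22/69 = 4.14 V.
Assume saturation: I_D = (k_n/2)(V_GS − V_t)² with V_GS = V_G − I_D·R_S = 4.14 − 0.68·I_D.
Substituting gives 0.74·I_D² − 7.84·I_D + 15.8 = 0, with roots I_D = 2.71 or 7.89 mA.
The root I_D = 7.89 mA gives V_GS = -1.22 V ≤ V_t, so take I_D = 2.71 mA.
Then V_GS = 2.3 V and V_DS = V_DD − I_D(R_D+R_S) = 13 − 2.71×1.15 = 9.88 V.
Saturation requires V_DS ≥ V_GS − V_t = 1.3 V; 9.88 ≥ 1.3 ✓.

I_D ≈ 2.7 mA, V_DS ≈ 9.9 V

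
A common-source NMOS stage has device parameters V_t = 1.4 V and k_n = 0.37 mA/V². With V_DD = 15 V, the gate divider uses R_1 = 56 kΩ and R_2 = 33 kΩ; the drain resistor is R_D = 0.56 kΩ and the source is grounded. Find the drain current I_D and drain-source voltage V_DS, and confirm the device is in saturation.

V_G = V_DD·R_2/(R_1+R_2) = 15×33/89 = 5.56 V. With the source grounded, V_GS = V_G = 5.56 V.
Assume saturation: I_D = (k_n/2)(V_GS − V_t)² = (0.37/2)×(5.56 − 1.4)² = 0.185×4.16² = 3.2 mA.
V_DS = V_DD − I_D·R_D = 15 − 3.2×0.56 = 13.2 V.
Saturation requires V_DS ≥ V_GS − V_t = 4.16 V; 13.2 ≥ 4.16 ✓.

I_D ≈ 3.2 mA, V_DS ≈ 13 V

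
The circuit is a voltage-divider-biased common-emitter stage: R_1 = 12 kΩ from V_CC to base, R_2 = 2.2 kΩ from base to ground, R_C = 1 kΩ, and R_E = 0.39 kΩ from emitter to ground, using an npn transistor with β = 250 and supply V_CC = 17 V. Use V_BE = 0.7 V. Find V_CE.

V_CE ≈ 10 V

Thevenize the base divider: V_Th = V_CC·R_2/(R_1+R_2) = 17×2.2/14.2 = 2.63 V, R_Th = R_1‖R_2 = 1.86 kΩ.
Base-emitter loop: V_Th = I_B·R_Th + V_BE + (β+1)I_B·R_E, so I_B = (2.63 − 0.7) / (1.86 + 251×0.39) = 0.0194 mA.
I_C = β·I_B = 250×0.0194 = 4.85 mA, and I_E = (β+1)I_B = 4.87 mA.
V_CE = V_CC − I_C·R_C − I_E·R_E = 17 − 4.85×1 − 4.87×0.39 = 10.3 V.
V_CE = 10.3 V > 0.2 V confirms active-region operation.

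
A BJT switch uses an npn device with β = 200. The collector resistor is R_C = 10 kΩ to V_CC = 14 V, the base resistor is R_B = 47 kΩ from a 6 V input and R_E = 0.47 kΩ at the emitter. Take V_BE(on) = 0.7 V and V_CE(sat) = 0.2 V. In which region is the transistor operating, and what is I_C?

Assume active: I_B = (6 − 0.7)/(47 + 201×0.47) = 0.0375 mA, I_C = β·I_B = 7.49 mA.
Then V_CE = 14 − 7.49×10 − 7.53×0.47 = -64.5 V < 0.2 V — the active assumption fails.
Re-solve with V_CE = 0.2 V. KCL at the emitter: V_E/R_E = (V_BB−0.7−V_E)/R_B + (V_CC−0.2−V_E)/R_C, giving V_E = 0.664 V.
I_C = (V_CC − 0.2 − V_E)/R_C = (13.8 − 0.664)/10 = 1.31 mA.
Check: I_B = (5.3 − 0.664)/47 = 0.0986 mA, and β·I_B = 19.7 mA > I_C, confirming saturation.

saturation; I_C ≈ 1.3 mA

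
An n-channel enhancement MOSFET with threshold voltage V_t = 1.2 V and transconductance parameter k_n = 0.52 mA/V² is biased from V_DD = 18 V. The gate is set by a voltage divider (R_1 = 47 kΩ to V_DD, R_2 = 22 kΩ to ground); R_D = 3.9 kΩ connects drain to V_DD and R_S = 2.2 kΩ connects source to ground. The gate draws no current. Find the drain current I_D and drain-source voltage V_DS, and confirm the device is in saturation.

I_D ≈ 1.1 mA, V_DS ≈ 11 V

V_G = V_DD·R_2/(R_1+R_2) = 18×22/69 = 5.74 V.
Assume saturation: I_D = (k_n/2)(V_GS − V_t)² with V_GS = V_G − I_D·R_S = 5.74 − 2.2·I_D.
Substituting gives 1.26·I_D² − 6.19·I_D + 5.36 = 0, with roots I_D = 1.12 or 3.8 mA.
The root I_D = 3.8 mA gives V_GS = -2.62 V ≤ V_t, so take I_D = 1.12 mA.
Then V_GS = 3.28 V and V_DS = V_DD − I_D(R_D+R_S) = 18 − 1.12×6.1 = 11.2 V.
Saturation requires V_DS ≥ V_GS − V_t = 2.08 V; 11.2 ≥ 2.08 ✓.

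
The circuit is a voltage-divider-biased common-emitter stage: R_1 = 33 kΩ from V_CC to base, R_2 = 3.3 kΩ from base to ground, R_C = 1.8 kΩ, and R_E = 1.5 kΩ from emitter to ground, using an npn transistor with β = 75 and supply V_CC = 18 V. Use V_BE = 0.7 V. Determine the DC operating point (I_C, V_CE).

Thevenize the base divider: V_Th = V_CC·R_2/(R_1+R_2) = 18×3.3/36.3 = 1.64 V, R_Th = R_1‖R_2 = 3 kΩ.
Base-emitter loop: V_Th = I_B·R_Th + V_BE + (β+1)I_B·R_E, so I_B = (1.64 − 0.7) / (3 + 76×1.5) = 0.008 mA.
I_C = β·I_B = 75×0.008 = 0.6 mA, and I_E = (β+1)I_B = 0.608 mA.
V_CE = V_CC − I_C·R_C − I_E·R_E = 18 − 0.6×1.8 − 0.608×1.5 = 16 V.
V_CE = 16 V > 0.2 V confirms active-region operation.

I_C ≈ 0.6 mA, V_CE ≈ 16 V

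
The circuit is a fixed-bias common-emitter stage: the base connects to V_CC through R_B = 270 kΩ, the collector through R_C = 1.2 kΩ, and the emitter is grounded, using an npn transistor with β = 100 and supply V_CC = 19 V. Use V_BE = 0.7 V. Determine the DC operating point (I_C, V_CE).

Base loop: V_CC = I_B·R_B + V_BE, so I_B = (19 − 0.7)/270 kΩ = 0.0678 mA.
In the active region I_C = β·I_B = 100 × 0.0678 = 6.78 mA.
Collector loop: V_CE = V_CC − I_C·R_C = 19 − 6.78×1.2 = 10.9 V.
Since V_CE = 10.9 V > V_CE(sat) ≈ 0.2 V, the transistor is in the active region as assumed.

I_C ≈ 6.8 mA, V_CE ≈ 11 V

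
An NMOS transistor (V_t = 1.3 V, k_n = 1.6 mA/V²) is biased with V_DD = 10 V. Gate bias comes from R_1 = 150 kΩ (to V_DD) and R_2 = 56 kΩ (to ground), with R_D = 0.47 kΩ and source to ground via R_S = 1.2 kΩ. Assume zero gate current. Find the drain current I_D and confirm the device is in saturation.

V_G = V_DD·R_2/(R_1+R_2) = 10×56/206 = 2.72 V.
Assume saturation: I_D = (k_n/2)(V_GS − V_t)² with V_GS = V_G − I_D·R_S = 2.72 − 1.2·I_D.
Substituting gives 1.15·I_D² − 3.72·I_D + 1.61 = 0, with roots I_D = 0.514 or 2.72 mA.
The root I_D = 2.72 mA gives V_GS = -0.543 V ≤ V_t, so take I_D = 0.514 mA.
Then V_GS = 2.1 V and V_DS = V_DD − I_D(R_D+R_S) = 10 − 0.514×1.67 = 9.14 V.
Saturation requires V_DS ≥ V_GS − V_t = 0.802 V; 9.14 ≥ 0.802 ✓.

I_D ≈ 0.51 mA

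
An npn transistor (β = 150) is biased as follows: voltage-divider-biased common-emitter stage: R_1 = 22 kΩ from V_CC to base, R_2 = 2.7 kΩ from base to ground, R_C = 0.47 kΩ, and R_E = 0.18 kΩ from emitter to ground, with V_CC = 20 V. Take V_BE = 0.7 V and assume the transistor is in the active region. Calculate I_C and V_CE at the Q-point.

I_C ≈ 7.5 mA, V_CE ≈ 15 V

Thevenize the base divider: V_Th = V_CC·R_2/(R_1+R_2) = 20×2.7/24.7 = 2.19 V, R_Th = R_1‖R_2 = 2.4 kΩ.
Base-emitter loop: V_Th = I_B·R_Th + V_BE + (β+1)I_B·R_E, so I_B = (2.19 − 0.7) / (2.4 + 151×0.18) = 0.0502 mA.
I_C = β·I_B = 150×0.0502 = 7.54 mA, and I_E = (β+1)I_B = 7.59 mA.
V_CE = V_CC − I_C·R_C − I_E·R_E = 20 − 7.54×0.47 − 7.59×0.18 = 15.1 V.
V_CE = 15.1 V > 0.2 V confirms active-region operation.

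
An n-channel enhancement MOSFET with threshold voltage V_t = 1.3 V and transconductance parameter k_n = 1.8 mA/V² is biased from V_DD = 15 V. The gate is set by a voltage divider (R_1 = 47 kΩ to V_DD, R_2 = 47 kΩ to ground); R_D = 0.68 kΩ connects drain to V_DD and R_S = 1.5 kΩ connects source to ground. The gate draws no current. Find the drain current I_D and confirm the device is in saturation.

V_G = V_DD·R_2/(R_1+R_2) = 15×47/94 = 7.5 V.
Assume saturation: I_D = (k_n/2)(V_GS − V_t)² with V_GS = V_G − I_D·R_S = 7.5 − 1.5·I_D.
Substituting gives 2.03·I_D² − 17.7·I_D + 34.6 = 0, with roots I_D = 2.93 or 5.83 mA.
The root I_D = 5.83 mA gives V_GS = -1.25 V ≤ V_t, so take I_D = 2.93 mA.
Then V_GS = 3.1 V and V_DS = V_DD − I_D(R_D+R_S) = 15 − 2.93×2.18 = 8.61 V.
Saturation requires V_DS ≥ V_GS − V_t = 1.8 V; 8.61 ≥ 1.8 ✓.

I_D ≈ 2.9 mA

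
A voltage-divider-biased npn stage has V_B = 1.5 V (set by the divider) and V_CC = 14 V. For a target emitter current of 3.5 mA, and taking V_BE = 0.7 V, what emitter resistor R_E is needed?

R_E ≈ 0.23 kΩ

V_E = V_B − V_BE = 1.5 − 0.7 = 0.8 V.
R_E = V_E / I_E = 0.8 / 3.5 = 0.229 kΩ.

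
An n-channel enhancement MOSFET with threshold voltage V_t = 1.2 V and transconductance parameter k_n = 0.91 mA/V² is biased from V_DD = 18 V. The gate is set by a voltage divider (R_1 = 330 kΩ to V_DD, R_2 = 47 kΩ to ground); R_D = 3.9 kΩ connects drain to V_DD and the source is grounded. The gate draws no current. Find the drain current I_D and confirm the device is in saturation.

I_D ≈ 0.5 mA

V_G = V_DD·R_2/(R_1+R_2) = 18×47/377 = 2.24 V. With the source grounded, V_GS = V_G = 2.24 V.
Assume saturation: I_D = (k_n/2)(V_GS − V_t)² = (0.91/2)×(2.24 − 1.2)² = 0.455×1.04² = 0.496 mA.
V_DS = V_DD − I_D·R_D = 18 − 0.496×3.9 = 16.1 V.
Saturation requires V_DS ≥ V_GS − V_t = 1.04 V; 16.1 ≥ 1.04 ✓.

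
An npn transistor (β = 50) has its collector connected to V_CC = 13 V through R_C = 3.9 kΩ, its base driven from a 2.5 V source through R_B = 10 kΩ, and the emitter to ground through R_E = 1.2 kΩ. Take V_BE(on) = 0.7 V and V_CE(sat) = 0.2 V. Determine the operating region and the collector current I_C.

Assume active. Base-emitter loop: I_B = (V_BB − V_BE)/(R_B + (β+1)R_E) = (2.5 − 0.7)/(10 + 51×1.2) = 0.0253 mA.
I_C = β·I_B = 50×0.0253 = 1.26 mA.
V_CE = V_CC − I_C·R_C − I_E·R_E = 13 − 1.26×3.9 − 1.29×1.2 = 6.52 V > V_CE(sat), so the active-region assumption holds.

active; I_C ≈ 1.3 mA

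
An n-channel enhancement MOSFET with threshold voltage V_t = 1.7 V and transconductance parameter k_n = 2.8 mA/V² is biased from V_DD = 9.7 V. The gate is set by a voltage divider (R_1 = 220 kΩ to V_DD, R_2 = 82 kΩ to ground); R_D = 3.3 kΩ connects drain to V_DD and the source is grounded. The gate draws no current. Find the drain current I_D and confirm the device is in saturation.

V_G = V_DD·R_2/(R_1+R_2) = 9.7×82/302 = 2.63 V. With the source grounded, V_GS = V_G = 2.63 V.
Assume saturation: I_D = (k_n/2)(V_GS − V_t)² = (2.8/2)×(2.63 − 1.7)² = 1.4×0.934² = 1.22 mA.
V_DS = V_DD − I_D·R_D = 9.7 − 1.22×3.3 = 5.67 V.
Saturation requires V_DS ≥ V_GS − V_t = 0.934 V; 5.67 ≥ 0.934 ✓.

I_D ≈ 1.2 mA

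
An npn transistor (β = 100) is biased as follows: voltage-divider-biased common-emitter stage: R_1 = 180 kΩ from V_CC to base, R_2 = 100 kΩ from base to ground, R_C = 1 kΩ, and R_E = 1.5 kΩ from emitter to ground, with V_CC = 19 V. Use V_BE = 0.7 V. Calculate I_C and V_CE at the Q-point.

I_C ≈ 2.8 mA, V_CE ≈ 12 V

Thevenize the base divider: V_Th = V_CC·R_2/(R_1+R_2) = 19×100/280 = 6.79 V, R_Th = R_1‖R_2 = 64.3 kΩ.
Base-emitter loop: V_Th = I_B·R_Th + V_BE + (β+1)I_B·R_E, so I_B = (6.79 − 0.7) / (64.3 + 101×1.5) = 0.0282 mA.
I_C = β·I_B = 100×0.0282 = 2.82 mA, and I_E = (β+1)I_B = 2.85 mA.
V_CE = V_CC − I_C·R_C − I_E·R_E = 19 − 2.82×1 − 2.85×1.5 = 11.9 V.
V_CE = 11.9 V > 0.2 V confirms active-region operation.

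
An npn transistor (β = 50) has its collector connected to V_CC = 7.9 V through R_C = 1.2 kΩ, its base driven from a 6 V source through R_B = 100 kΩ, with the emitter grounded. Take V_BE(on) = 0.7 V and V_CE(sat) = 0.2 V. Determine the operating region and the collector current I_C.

active; I_C ≈ 2.6 mA

Assume active. Base-emitter loop: I_B = (V_BB − V_BE)/R_B = (6 − 0.7)/100 = 0.053 mA.
I_C = β·I_B = 50×0.053 = 2.65 mA.
V_CE = V_CC − I_C·R_C = 7.9 − 2.65×1.2 = 4.72 V > V_CE(sat), so the active-region assumption holds.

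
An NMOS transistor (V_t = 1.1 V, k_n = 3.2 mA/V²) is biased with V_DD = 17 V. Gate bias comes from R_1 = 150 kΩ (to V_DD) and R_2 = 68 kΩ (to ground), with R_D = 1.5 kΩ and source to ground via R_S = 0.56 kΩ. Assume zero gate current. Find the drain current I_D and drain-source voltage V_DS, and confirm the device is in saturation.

I_D ≈ 4.5 mA, V_DS ≈ 7.7 V

V_G = V_DD·R_2/(R_1+R_2) = 17×68/218 = 5.3 V.
Assume saturation: I_D = (k_n/2)(V_GS − V_t)² with V_GS = V_G − I_D·R_S = 5.3 − 0.56·I_D.
Substituting gives 0.502·I_D² − 8.53·I_D + 28.3 = 0, with roots I_D = 4.51 or 12.5 mA.
The root I_D = 12.5 mA gives V_GS = -1.69 V ≤ V_t, so take I_D = 4.51 mA.
Then V_GS = 2.78 V and V_DS = V_DD − I_D(R_D+R_S) = 17 − 4.51×2.06 = 7.71 V.
Saturation requires V_DS ≥ V_GS − V_t = 1.68 V; 7.71 ≥ 1.68 ✓.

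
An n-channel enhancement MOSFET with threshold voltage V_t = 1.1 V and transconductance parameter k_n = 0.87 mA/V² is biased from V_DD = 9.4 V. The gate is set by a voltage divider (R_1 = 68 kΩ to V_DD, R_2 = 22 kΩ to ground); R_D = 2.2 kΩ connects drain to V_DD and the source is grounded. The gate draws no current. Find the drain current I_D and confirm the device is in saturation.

I_D ≈ 0.62 mA

V_G = V_DD·R_2/(R_1+R_2) = 9.4×22/90 = 2.3 V. With the source grounded, V_GS = V_G = 2.3 V.
Assume saturation: I_D = (k_n/2)(V_GS − V_t)² = (0.87/2)×(2.3 − 1.1)² = 0.435×1.2² = 0.624 mA.
V_DS = V_DD − I_D·R_D = 9.4 − 0.624×2.2 = 8.03 V.
Saturation requires V_DS ≥ V_GS − V_t = 1.2 V; 8.03 ≥ 1.2 ✓.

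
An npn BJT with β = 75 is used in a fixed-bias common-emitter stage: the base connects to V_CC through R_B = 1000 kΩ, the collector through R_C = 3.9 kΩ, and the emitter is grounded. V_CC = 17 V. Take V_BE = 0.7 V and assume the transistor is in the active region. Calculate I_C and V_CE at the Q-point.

Base loop: V_CC = I_B·R_B + V_BE, so I_B = (17 − 0.7)/1000 kΩ = 0.0163 mA.
In the active region I_C = β·I_B = 75 × 0.0163 = 1.22 mA.
Collector loop: V_CE = V_CC − I_C·R_C = 17 − 1.22×3.9 = 12.2 V.
Since V_CE = 12.2 V > V_CE(sat) ≈ 0.2 V, the transistor is in the active region as assumed.

I_C ≈ 1.2 mA, V_CE ≈ 12 V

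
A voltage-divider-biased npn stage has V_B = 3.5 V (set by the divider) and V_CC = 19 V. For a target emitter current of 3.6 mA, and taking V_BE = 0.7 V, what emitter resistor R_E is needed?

V_E = V_B − V_BE = 3.5 − 0.7 = 2.8 V.
R_E = V_E / I_E = 2.8 / 3.6 = 0.778 kΩ.

R_E ≈ 0.78 kΩ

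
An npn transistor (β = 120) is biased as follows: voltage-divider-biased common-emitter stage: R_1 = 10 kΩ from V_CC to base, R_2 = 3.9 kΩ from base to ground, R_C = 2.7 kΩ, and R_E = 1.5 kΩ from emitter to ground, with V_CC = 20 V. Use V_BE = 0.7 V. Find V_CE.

Thevenize the base divider: V_Th = V_CC·R_2/(R_1+R_2) = 20×3.9/13.9 = 5.61 V, R_Th = R_1‖R_2 = 2.81 kΩ.
Base-emitter loop: V_Th = I_B·R_Th + V_BE + (β+1)I_B·R_E, so I_B = (5.61 − 0.7) / (2.81 + 121×1.5) = 0.0266 mA.
I_C = β·I_B = 120×0.0266 = 3.2 mA, and I_E = (β+1)I_B = 3.22 mA.
V_CE = V_CC − I_C·R_C − I_E·R_E = 20 − 3.2×2.7 − 3.22×1.5 = 6.53 V.
V_CE = 6.53 V > 0.2 V confirms active-region operation.

V_CE ≈ 6.5 V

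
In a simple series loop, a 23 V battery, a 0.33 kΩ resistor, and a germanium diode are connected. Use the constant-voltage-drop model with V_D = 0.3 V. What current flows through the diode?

I ≈ 69 mA

KVL around the loop: 23 = V_D + I·R = 0.3 + I × 0.33 kΩ.
So I = (23 − 0.3) / 0.33 kΩ = 22.7 / 0.33 = 68.8 mA.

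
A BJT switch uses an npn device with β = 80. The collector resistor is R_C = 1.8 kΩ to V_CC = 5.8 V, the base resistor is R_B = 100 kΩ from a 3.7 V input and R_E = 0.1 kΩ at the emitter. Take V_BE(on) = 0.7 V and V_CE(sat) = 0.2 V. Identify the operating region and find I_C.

active; I_C ≈ 2.2 mA

Assume active. Base-emitter loop: I_B = (V_BB − V_BE)/(R_B + (β+1)R_E) = (3.7 − 0.7)/(100 + 81×0.1) = 0.0278 mA.
I_C = β·I_B = 80×0.0278 = 2.22 mA.
V_CE = V_CC − I_C·R_C − I_E·R_E = 5.8 − 2.22×1.8 − 2.25×0.1 = 1.58 V > V_CE(sat), so the active-region assumption holds.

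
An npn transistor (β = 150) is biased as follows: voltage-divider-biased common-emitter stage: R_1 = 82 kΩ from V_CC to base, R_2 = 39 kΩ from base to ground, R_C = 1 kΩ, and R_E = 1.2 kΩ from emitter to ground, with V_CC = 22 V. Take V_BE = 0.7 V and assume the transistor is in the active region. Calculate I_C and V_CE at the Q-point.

Thevenize the base divider: V_Th = V_CC·R_2/(R_1+R_2) = 22×39/121 = 7.09 V, R_Th = R_1‖R_2 = 26.4 kΩ.
Base-emitter loop: V_Th = I_B·R_Th + V_BE + (β+1)I_B·R_E, so I_B = (7.09 − 0.7) / (26.4 + 151×1.2) = 0.0308 mA.
I_C = β·I_B = 150×0.0308 = 4.62 mA, and I_E = (β+1)I_B = 4.65 mA.
V_CE = V_CC − I_C·R_C − I_E·R_E = 22 − 4.62×1 − 4.65×1.2 = 11.8 V.
V_CE = 11.8 V > 0.2 V confirms active-region operation.

I_C ≈ 4.6 mA, V_CE ≈ 12 V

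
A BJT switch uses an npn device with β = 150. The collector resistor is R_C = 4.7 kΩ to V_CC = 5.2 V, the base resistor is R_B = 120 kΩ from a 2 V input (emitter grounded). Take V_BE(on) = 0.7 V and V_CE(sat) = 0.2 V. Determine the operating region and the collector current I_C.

Assume active: I_B = (2 − 0.7)/120 = 0.0108 mA, giving I_C = β·I_B = 1.62 mA.
But then V_CE = 5.2 − 1.62×4.7 = -2.44 V < V_CE(sat) = 0.2 V — impossible in the active region.
So the transistor is saturated. With V_CE = 0.2 V, I_C = (V_CC − 0.2)/R_C = 5/4.7 = 1.06 mA.
Check: β·I_B = 1.62 mA > I_C = 1.06 mA, confirming saturation.

saturation; I_C ≈ 1.1 mA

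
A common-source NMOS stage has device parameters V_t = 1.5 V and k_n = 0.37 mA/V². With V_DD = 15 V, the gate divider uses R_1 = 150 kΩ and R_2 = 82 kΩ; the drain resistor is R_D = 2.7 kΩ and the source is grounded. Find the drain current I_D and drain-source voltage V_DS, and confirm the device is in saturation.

V_G = V_DD·R_2/(R_1+R_2) = 15×82/232 = 5.3 V. With the source grounded, V_GS = V_G = 5.3 V.
Assume saturation: I_D = (k_n/2)(V_GS − V_t)² = (0.37/2)×(5.3 − 1.5)² = 0.185×3.8² = 2.67 mA.
V_DS = V_DD − I_D·R_D = 15 − 2.67×2.7 = 7.78 V.
Saturation requires V_DS ≥ V_GS − V_t = 3.8 V; 7.78 ≥ 3.8 ✓.

I_D ≈ 2.7 mA, V_DS ≈ 7.8 V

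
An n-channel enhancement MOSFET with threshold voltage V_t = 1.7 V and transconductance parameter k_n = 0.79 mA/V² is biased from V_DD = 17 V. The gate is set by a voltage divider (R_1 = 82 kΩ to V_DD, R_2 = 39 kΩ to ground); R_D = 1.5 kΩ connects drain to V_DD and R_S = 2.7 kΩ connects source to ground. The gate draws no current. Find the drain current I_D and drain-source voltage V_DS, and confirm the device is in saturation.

V_G = V_DD·R_2/(R_1+R_2) = 17×39/121 = 5.48 V.
Assume saturation: I_D = (k_n/2)(V_GS − V_t)² with V_GS = V_G − I_D·R_S = 5.48 − 2.7·I_D.
Substituting gives 2.88·I_D² − 9.06·I_D + 5.64 = 0, with roots I_D = 0.855 or 2.29 mA.
The root I_D = 2.29 mA gives V_GS = -0.709 V ≤ V_t, so take I_D = 0.855 mA.
Then V_GS = 3.17 V and V_DS = V_DD − I_D(R_D+R_S) = 17 − 0.855×4.2 = 13.4 V.
Saturation requires V_DS ≥ V_GS − V_t = 1.47 V; 13.4 ≥ 1.47 ✓.

I_D ≈ 0.85 mA, V_DS ≈ 13 V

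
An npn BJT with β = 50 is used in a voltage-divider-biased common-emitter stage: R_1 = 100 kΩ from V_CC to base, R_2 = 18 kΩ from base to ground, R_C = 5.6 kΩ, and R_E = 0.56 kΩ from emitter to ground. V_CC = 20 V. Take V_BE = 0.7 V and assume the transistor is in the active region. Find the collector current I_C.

I_C ≈ 2.7 mA

Thevenize the base divider: V_Th = V_CC·R_2/(R_1+R_2) = 20×18/118 = 3.05 V, R_Th = R_1‖R_2 = 15.3 kΩ.
Base-emitter loop: V_Th = I_B·R_Th + V_BE + (β+1)I_B·R_E, so I_B = (3.05 − 0.7) / (15.3 + 51×0.56) = 0.0537 mA.
I_C = β·I_B = 50×0.0537 = 2.68 mA, and I_E = (β+1)I_B = 2.74 mA.
V_CE = V_CC − I_C·R_C − I_E·R_E = 20 − 2.68×5.6 − 2.74×0.56 = 3.44 V.
V_CE = 3.44 V > 0.2 V confirms active-region operation.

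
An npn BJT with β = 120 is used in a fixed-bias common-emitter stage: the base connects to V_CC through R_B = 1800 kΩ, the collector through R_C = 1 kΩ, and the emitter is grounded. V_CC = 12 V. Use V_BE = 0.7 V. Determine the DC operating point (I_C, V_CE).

Base loop: V_CC = I_B·R_B + V_BE, so I_B = (12 − 0.7)/1800 kΩ = 0.00628 mA.
In the active region I_C = β·I_B = 120 × 0.00628 = 0.753 mA.
Collector loop: V_CE = V_CC − I_C·R_C = 12 − 0.753×1 = 11.2 V.
Since V_CE = 11.2 V > V_CE(sat) ≈ 0.2 V, the transistor is in the active region as assumed.

I_C ≈ 0.75 mA, V_CE ≈ 11 V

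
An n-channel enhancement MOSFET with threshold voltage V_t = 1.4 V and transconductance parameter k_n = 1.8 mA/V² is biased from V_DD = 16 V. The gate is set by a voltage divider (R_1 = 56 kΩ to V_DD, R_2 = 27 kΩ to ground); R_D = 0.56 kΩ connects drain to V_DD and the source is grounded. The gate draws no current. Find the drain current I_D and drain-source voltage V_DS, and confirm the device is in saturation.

I_D ≈ 13 mA, V_DS ≈ 8.7 V

V_G = V_DD·R_2/(R_1+R_2) = 16×27/83 = 5.2 V. With the source grounded, V_GS = V_G = 5.2 V.
Assume saturation: I_D = (k_n/2)(V_GS − V_t)² = (1.8/2)×(5.2 − 1.4)² = 0.9×3.8² = 13 mA.
V_DS = V_DD − I_D·R_D = 16 − 13×0.56 = 8.7 V.
Saturation requires V_DS ≥ V_GS − V_t = 3.8 V; 8.7 ≥ 3.8 ✓.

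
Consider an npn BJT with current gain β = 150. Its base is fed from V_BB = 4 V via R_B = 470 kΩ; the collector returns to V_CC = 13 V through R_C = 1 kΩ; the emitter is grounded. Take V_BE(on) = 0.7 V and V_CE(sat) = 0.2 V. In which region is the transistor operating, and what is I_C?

Assume active. Base-emitter loop: I_B = (V_BB − V_BE)/R_B = (4 − 0.7)/470 = 0.00702 mA.
I_C = β·I_B = 150×0.00702 = 1.05 mA.
V_CE = V_CC − I_C·R_C = 13 − 1.05×1 = 11.9 V > V_CE(sat), so the active-region assumption holds.

active; I_C ≈ 1.1 mA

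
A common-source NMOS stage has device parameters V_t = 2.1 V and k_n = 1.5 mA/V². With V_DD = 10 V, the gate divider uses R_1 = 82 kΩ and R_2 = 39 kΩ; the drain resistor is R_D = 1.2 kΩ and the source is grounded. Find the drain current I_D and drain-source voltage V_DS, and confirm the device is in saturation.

V_G = V_DD·R_2/(R_1+R_2) = 10×39/121 = 3.22 V. With the source grounded, V_GS = V_G = 3.22 V.
Assume saturation: I_D = (k_n/2)(V_GS − V_t)² = (1.5/2)×(3.22 − 2.1)² = 0.75×1.12² = 0.946 mA.
V_DS = V_DD − I_D·R_D = 10 − 0.946×1.2 = 8.86 V.
Saturation requires V_DS ≥ V_GS − V_t = 1.12 V; 8.86 ≥ 1.12 ✓.

I_D ≈ 0.95 mA, V_DS ≈ 8.9 V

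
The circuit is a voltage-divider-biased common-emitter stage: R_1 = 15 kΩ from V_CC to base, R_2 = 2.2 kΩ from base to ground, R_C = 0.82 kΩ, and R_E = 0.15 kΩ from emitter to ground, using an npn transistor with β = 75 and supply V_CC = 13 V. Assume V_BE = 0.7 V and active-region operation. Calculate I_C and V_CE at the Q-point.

Thevenize the base divider: V_Th = V_CC·R_2/(R_1+R_2) = 13×2.2/17.2 = 1.66 V, R_Th = R_1‖R_2 = 1.92 kΩ.
Base-emitter loop: V_Th = I_B·R_Th + V_BE + (β+1)I_B·R_E, so I_B = (1.66 − 0.7) / (1.92 + 76×0.15) = 0.0723 mA.
I_C = β·I_B = 75×0.0723 = 5.42 mA, and I_E = (β+1)I_B = 5.49 mA.
V_CE = V_CC − I_C·R_C − I_E·R_E = 13 − 5.42×0.82 − 5.49×0.15 = 7.73 V.
V_CE = 7.73 V > 0.2 V confirms active-region operation.

I_C ≈ 5.4 mA, V_CE ≈ 7.7 V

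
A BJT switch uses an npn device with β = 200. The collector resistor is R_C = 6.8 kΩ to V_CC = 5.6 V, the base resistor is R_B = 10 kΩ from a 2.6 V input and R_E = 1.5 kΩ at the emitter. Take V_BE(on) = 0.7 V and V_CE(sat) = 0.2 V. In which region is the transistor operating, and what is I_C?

Assume active: I_B = (2.6 − 0.7)/(10 + 201×1.5) = 0.0061 mA, I_C = β·I_B = 1.22 mA.
Then V_CE = 5.6 − 1.22×6.8 − 1.23×1.5 = -4.53 V < 0.2 V — the active assumption fails.
Re-solve with V_CE = 0.2 V. KCL at the emitter: V_E/R_E = (V_BB−0.7−V_E)/R_B + (V_CC−0.2−V_E)/R_C, giving V_E = 1.08 V.
I_C = (V_CC − 0.2 − V_E)/R_C = (5.4 − 1.08)/6.8 = 0.636 mA.
Check: I_B = (1.9 − 1.08)/10 = 0.0823 mA, and β·I_B = 16.5 mA > I_C, confirming saturation.

saturation; I_C ≈ 0.64 mA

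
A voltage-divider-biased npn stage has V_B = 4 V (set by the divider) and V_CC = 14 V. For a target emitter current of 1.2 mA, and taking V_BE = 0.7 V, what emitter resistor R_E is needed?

V_E = V_B − V_BE = 4 − 0.7 = 3.3 V.
R_E = V_E / I_E = 3.3 / 1.2 = 2.75 kΩ.

R_E ≈ 2.8 kΩ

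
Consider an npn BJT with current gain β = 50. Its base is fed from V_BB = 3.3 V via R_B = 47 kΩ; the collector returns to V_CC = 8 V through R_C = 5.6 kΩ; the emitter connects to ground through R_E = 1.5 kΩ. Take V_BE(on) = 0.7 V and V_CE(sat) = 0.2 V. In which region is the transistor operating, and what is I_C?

active; I_C ≈ 1.1 mA

Assume active. Base-emitter loop: I_B = (V_BB − V_BE)/(R_B + (β+1)R_E) = (3.3 − 0.7)/(47 + 51×1.5) = 0.0211 mA.
I_C = β·I_B = 50×0.0211 = 1.05 mA.
V_CE = V_CC − I_C·R_C − I_E·R_E = 8 − 1.05×5.6 − 1.07×1.5 = 0.495 V > V_CE(sat), so the active-region assumption holds.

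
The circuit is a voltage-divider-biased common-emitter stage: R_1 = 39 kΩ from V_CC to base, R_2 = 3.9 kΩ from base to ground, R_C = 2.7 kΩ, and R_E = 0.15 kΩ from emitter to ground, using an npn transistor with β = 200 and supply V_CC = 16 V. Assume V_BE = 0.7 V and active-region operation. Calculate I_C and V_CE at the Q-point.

Thevenize the base divider: V_Th = V_CC·R_2/(R_1+R_2) = 16×3.9/42.9 = 1.45 V, R_Th = R_1‖R_2 = 3.55 kΩ.
Base-emitter loop: V_Th = I_B·R_Th + V_BE + (β+1)I_B·R_E, so I_B = (1.45 − 0.7) / (3.55 + 201×0.15) = 0.0224 mA.
I_C = β·I_B = 200×0.0224 = 4.48 mA, and I_E = (β+1)I_B = 4.5 mA.
V_CE = V_CC − I_C·R_C − I_E·R_E = 16 − 4.48×2.7 − 4.5×0.15 = 3.23 V.
V_CE = 3.23 V > 0.2 V confirms active-region operation.

I_C ≈ 4.5 mA, V_CE ≈ 3.2 V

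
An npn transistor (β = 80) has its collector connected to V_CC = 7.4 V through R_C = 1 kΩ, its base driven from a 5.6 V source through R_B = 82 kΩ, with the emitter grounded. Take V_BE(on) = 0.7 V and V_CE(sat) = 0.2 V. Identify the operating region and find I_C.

Assume active. Base-emitter loop: I_B = (V_BB − V_BE)/R_B = (5.6 − 0.7)/82 = 0.0598 mA.
I_C = β·I_B = 80×0.0598 = 4.78 mA.
V_CE = V_CC − I_C·R_C = 7.4 − 4.78×1 = 2.62 V > V_CE(sat), so the active-region assumption holds.

active; I_C ≈ 4.8 mA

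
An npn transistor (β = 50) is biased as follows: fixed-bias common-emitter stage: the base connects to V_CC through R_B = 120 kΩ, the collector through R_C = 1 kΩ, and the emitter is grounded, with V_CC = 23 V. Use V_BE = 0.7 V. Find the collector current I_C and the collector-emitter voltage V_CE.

Base loop: V_CC = I_B·R_B + V_BE, so I_B = (23 − 0.7)/120 kΩ = 0.186 mA.
In the active region I_C = β·I_B = 50 × 0.186 = 9.29 mA.
Collector loop: V_CE = V_CC − I_C·R_C = 23 − 9.29×1 = 13.7 V.
Since V_CE = 13.7 V > V_CE(sat) ≈ 0.2 V, the transistor is in the active region as assumed.

I_C ≈ 9.3 mA, V_CE ≈ 14 V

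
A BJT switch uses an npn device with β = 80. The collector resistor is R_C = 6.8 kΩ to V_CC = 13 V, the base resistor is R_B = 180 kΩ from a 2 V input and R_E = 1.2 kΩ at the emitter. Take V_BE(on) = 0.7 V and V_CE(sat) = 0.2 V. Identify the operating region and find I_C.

active; I_C ≈ 0.38 mA

Assume active. Base-emitter loop: I_B = (V_BB − V_BE)/(R_B + (β+1)R_E) = (2 − 0.7)/(180 + 81×1.2) = 0.00469 mA.
I_C = β·I_B = 80×0.00469 = 0.375 mA.
V_CE = V_CC − I_C·R_C − I_E·R_E = 13 − 0.375×6.8 − 0.38×1.2 = 9.99 V > V_CE(sat), so the active-region assumption holds.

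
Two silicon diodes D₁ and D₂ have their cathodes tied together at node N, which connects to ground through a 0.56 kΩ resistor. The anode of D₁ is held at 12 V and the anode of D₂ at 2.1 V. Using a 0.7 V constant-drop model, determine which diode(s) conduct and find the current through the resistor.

Assume both conduct. Then node N would need to be at both 12−0.7 = 11.3 V and 2.1−0.7 = 1.4 V, which is impossible.
Assume only D₁ conducts: V_N = 12 − 0.7 = 11.3 V, so I_R = 11.3/0.56 = 20.2 mA.
Check D₂: its anode-to-cathode voltage is 2.1 − 11.3 = -9.2 V < 0.7 V, so it is off. The assumption is consistent.

Only D₁ conducts; I_R ≈ 20 mA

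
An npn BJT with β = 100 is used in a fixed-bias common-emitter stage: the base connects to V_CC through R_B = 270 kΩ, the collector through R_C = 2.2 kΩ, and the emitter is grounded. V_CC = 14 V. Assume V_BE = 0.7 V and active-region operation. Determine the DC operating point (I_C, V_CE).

I_C ≈ 4.9 mA, V_CE ≈ 3.2 V

Base loop: V_CC = I_B·R_B + V_BE, so I_B = (14 − 0.7)/270 kΩ = 0.0493 mA.
In the active region I_C = β·I_B = 100 × 0.0493 = 4.93 mA.
Collector loop: V_CE = V_CC − I_C·R_C = 14 − 4.93×2.2 = 3.16 V.
Since V_CE = 3.16 V > V_CE(sat) ≈ 0.2 V, the transistor is in the active region as assumed.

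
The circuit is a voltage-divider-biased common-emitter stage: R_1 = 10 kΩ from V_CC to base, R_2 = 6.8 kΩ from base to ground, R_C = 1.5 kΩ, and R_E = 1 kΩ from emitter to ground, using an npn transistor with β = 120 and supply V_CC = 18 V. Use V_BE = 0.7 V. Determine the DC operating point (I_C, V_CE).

Thevenize the base divider: V_Th = V_CC·R_2/(R_1+R_2) = 18×6.8/16.8 = 7.29 V, R_Th = R_1‖R_2 = 4.05 kΩ.
Base-emitter loop: V_Th = I_B·R_Th + V_BE + (β+1)I_B·R_E, so I_B = (7.29 − 0.7) / (4.05 + 121×1) = 0.0527 mA.
I_C = β·I_B = 120×0.0527 = 6.32 mA, and I_E = (β+1)I_B = 6.37 mA.
V_CE = V_CC − I_C·R_C − I_E·R_E = 18 − 6.32×1.5 − 6.37×1 = 2.15 V.
V_CE = 2.15 V > 0.2 V confirms active-region operation.

I_C ≈ 6.3 mA, V_CE ≈ 2.1 V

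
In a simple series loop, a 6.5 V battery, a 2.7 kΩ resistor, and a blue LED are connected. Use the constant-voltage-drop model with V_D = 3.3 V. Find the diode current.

I ≈ 1.2 mA

KVL around the loop: 6.5 = V_D + I·R = 3.3 + I × 2.7 kΩ.
So I = (6.5 − 3.3) / 2.7 kΩ = 3.2 / 2.7 = 1.19 mA.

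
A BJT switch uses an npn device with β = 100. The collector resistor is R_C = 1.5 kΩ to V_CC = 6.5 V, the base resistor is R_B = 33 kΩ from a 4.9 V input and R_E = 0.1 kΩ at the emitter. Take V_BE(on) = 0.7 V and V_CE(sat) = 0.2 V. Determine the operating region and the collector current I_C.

saturation; I_C ≈ 3.9 mA

Assume active: I_B = (4.9 − 0.7)/(33 + 101×0.1) = 0.0974 mA, I_C = β·I_B = 9.74 mA.
Then V_CE = 6.5 − 9.74×1.5 − 9.84×0.1 = -9.1 V < 0.2 V — the active assumption fails.
Re-solve with V_CE = 0.2 V. KCL at the emitter: V_E/R_E = (V_BB−0.7−V_E)/R_B + (V_CC−0.2−V_E)/R_C, giving V_E = 0.405 V.
I_C = (V_CC − 0.2 − V_E)/R_C = (6.3 − 0.405)/1.5 = 3.93 mA.
Check: I_B = (4.2 − 0.405)/33 = 0.115 mA, and β·I_B = 11.5 mA > I_C, confirming saturation.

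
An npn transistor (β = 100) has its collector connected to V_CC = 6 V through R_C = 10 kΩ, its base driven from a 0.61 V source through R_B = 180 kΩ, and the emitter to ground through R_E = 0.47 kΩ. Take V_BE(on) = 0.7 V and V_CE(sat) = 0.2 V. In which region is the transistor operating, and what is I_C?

cutoff; I_C ≈ 0

V_BB = 0.61 V ≤ V_BE(on) = 0.7 V, so the base-emitter junction is not forward biased.
The transistor is in cutoff: I_B = I_C = 0.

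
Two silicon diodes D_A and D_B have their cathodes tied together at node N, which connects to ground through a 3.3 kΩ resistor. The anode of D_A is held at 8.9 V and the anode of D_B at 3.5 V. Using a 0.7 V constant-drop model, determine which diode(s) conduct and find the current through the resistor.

Only D_A conducts; I_R ≈ 2.5 mA

Assume both conduct. Then node N would need to be at both 8.9−0.7 = 8.2 V and 3.5−0.7 = 2.8 V, which is impossible.
Assume only D_A conducts: V_N = 8.9 − 0.7 = 8.2 V, so I_R = 8.2/3.3 = 2.48 mA.
Check D_B: its anode-to-cathode voltage is 3.5 − 8.2 = -4.7 V < 0.7 V, so it is off. The assumption is consistent.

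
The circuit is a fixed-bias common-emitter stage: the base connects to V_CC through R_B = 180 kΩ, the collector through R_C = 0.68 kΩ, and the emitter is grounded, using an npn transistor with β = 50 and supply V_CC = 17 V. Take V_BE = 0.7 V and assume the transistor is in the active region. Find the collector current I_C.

I_C ≈ 4.5 mA

Base loop: V_CC = I_B·R_B + V_BE, so I_B = (17 − 0.7)/180 kΩ = 0.0906 mA.
In the active region I_C = β·I_B = 50 × 0.0906 = 4.53 mA.
Collector loop: V_CE = V_CC − I_C·R_C = 17 − 4.53×0.68 = 13.9 V.
Since V_CE = 13.9 V > V_CE(sat) ≈ 0.2 V, the transistor is in the active region as assumed.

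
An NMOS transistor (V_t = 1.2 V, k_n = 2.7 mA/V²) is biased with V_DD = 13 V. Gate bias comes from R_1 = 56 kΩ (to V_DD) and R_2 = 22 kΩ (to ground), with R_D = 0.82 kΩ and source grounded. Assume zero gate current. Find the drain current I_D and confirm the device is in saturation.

V_G = V_DD·R_2/(R_1+R_2) = 13×22/78 = 3.67 V. With the source grounded, V_GS = V_G = 3.67 V.
Assume saturation: I_D = (k_n/2)(V_GS − V_t)² = (2.7/2)×(3.67 − 1.2)² = 1.35×2.47² = 8.21 mA.
V_DS = V_DD − I_D·R_D = 13 − 8.21×0.82 = 6.26 V.
Saturation requires V_DS ≥ V_GS − V_t = 2.47 V; 6.26 ≥ 2.47 ✓.

I_D ≈ 8.2 mA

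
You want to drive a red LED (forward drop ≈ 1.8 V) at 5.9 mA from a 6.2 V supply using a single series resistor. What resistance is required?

R ≈ 0.75 kΩ

The resistor drops V_S − V_D = 6.2 − 1.8 = 4.4 V at 5.9 mA.
R = 4.4 V / 5.9 mA = 0.746 kΩ.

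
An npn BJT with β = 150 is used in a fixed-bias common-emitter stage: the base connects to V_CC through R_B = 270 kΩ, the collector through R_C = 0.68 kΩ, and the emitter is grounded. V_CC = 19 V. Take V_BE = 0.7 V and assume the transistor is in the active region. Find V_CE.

Base loop: V_CC = I_B·R_B + V_BE, so I_B = (19 − 0.7)/270 kΩ = 0.0678 mA.
In the active region I_C = β·I_B = 150 × 0.0678 = 10.2 mA.
Collector loop: V_CE = V_CC − I_C·R_C = 19 − 10.2×0.68 = 12.1 V.
Since V_CE = 12.1 V > V_CE(sat) ≈ 0.2 V, the transistor is in the active region as assumed.

V_CE ≈ 12 V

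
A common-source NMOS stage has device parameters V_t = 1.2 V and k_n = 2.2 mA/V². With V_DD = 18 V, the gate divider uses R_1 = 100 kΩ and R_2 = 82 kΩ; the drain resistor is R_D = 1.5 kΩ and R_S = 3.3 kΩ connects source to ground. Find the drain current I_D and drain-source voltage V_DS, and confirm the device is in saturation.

V_G = V_DD·R_2/(R_1+R_2) = 18×82/182 = 8.11 V.
Assume saturation: I_D = (k_n/2)(V_GS − V_t)² with V_GS = V_G − I_D·R_S = 8.11 − 3.3·I_D.
Substituting gives 12·I_D² − 51.2·I_D + 52.5 = 0, with roots I_D = 1.72 or 2.56 mA.
The root I_D = 2.56 mA gives V_GS = -0.324 V ≤ V_t, so take I_D = 1.72 mA.
Then V_GS = 2.45 V and V_DS = V_DD − I_D(R_D+R_S) = 18 − 1.72×4.8 = 9.77 V.
Saturation requires V_DS ≥ V_GS − V_t = 1.25 V; 9.77 ≥ 1.25 ✓.

I_D ≈ 1.7 mA, V_DS ≈ 9.8 V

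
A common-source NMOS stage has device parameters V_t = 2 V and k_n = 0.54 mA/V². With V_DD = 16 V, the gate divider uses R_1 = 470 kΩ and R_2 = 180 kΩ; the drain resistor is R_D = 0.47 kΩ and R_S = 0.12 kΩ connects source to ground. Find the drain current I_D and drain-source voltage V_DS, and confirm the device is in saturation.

I_D ≈ 1.4 mA, V_DS ≈ 15 V

V_G = V_DD·R_2/(R_1+R_2) = 16×180/650 = 4.43 V.
Assume saturation: I_D = (k_n/2)(V_GS − V_t)² with V_GS = V_G − I_D·R_S = 4.43 − 0.12·I_D.
Substituting gives 0.00389·I_D² − 1.16·I_D + 1.6 = 0, with roots I_D = 1.38 or 296 mA.
The root I_D = 296 mA gives V_GS = -31.1 V ≤ V_t, so take I_D = 1.38 mA.
Then V_GS = 4.26 V and V_DS = V_DD − I_D(R_D+R_S) = 16 − 1.38×0.59 = 15.2 V.
Saturation requires V_DS ≥ V_GS − V_t = 2.26 V; 15.2 ≥ 2.26 ✓.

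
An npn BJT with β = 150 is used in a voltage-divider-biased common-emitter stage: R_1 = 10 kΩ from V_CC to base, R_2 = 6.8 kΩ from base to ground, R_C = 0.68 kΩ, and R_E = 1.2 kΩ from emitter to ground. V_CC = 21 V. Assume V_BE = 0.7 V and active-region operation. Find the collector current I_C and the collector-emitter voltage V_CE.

I_C ≈ 6.3 mA, V_CE ≈ 9.1 V

Thevenize the base divider: V_Th = V_CC·R_2/(R_1+R_2) = 21×6.8/16.8 = 8.5 V, R_Th = R_1‖R_2 = 4.05 kΩ.
Base-emitter loop: V_Th = I_B·R_Th + V_BE + (β+1)I_B·R_E, so I_B = (8.5 − 0.7) / (4.05 + 151×1.2) = 0.0421 mA.
I_C = β·I_B = 150×0.0421 = 6.32 mA, and I_E = (β+1)I_B = 6.36 mA.
V_CE = V_CC − I_C·R_C − I_E·R_E = 21 − 6.32×0.68 − 6.36×1.2 = 9.08 V.
V_CE = 9.08 V > 0.2 V confirms active-region operation.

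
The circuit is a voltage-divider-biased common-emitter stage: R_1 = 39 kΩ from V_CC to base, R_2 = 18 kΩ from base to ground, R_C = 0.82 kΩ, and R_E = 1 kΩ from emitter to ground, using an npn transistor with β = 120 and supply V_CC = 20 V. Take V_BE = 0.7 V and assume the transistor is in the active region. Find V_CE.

Thevenize the base divider: V_Th = V_CC·R_2/(R_1+R_2) = 20×18/57 = 6.32 V, R_Th = R_1‖R_2 = 12.3 kΩ.
Base-emitter loop: V_Th = I_B·R_Th + V_BE + (β+1)I_B·R_E, so I_B = (6.32 − 0.7) / (12.3 + 121×1) = 0.0421 mA.
I_C = β·I_B = 120×0.0421 = 5.05 mA, and I_E = (β+1)I_B = 5.1 mA.
V_CE = V_CC − I_C·R_C − I_E·R_E = 20 − 5.05×0.82 − 5.1×1 = 10.8 V.
V_CE = 10.8 V > 0.2 V confirms active-region operation.

V_CE ≈ 11 V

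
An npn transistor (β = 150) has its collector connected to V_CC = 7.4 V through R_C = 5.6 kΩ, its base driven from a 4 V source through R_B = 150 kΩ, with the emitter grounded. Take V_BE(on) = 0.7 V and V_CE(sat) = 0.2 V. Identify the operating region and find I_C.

saturation; I_C ≈ 1.3 mA

Assume active: I_B = (4 − 0.7)/150 = 0.022 mA, giving I_C = β·I_B = 3.3 mA.
But then V_CE = 7.4 − 3.3×5.6 = -11.1 V < V_CE(sat) = 0.2 V — impossible in the active region.
So the transistor is saturated. With V_CE = 0.2 V, I_C = (V_CC − 0.2)/R_C = 7.2/5.6 = 1.29 mA.
Check: β·I_B = 3.3 mA > I_C = 1.29 mA, confirming saturation.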